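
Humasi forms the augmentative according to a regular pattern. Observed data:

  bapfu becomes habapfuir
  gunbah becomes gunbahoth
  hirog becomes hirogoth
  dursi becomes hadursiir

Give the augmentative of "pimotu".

hirog and dursi both have 2 vowels yet inflect differently (hirogoth, hadursiir), so the number of vowels is not what conditions the rule; whether the stem ends in a vowel or a consonant is.
"pimotu" ends in a vowel. The stems ending in a vowel (dursi → hadursiir, bapfu → habapfuir) add ha- … -ir around the stem.
The other pattern: stems ending in a consonant add -oth.
So pimotu → hapimotuir.

hapimotuir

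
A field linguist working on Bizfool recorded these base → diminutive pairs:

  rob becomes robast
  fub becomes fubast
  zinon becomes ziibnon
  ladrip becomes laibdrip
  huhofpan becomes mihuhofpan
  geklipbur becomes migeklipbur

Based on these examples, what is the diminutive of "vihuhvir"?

zinon and huhofpan both end in -n yet inflect differently (ziibnon, mihuhofpan), so the final letter is not what conditions the rule; the number of vowels is.
"vihuhvir" has 3 vowels. The stems with 3 vowels (huhofpan → mihuhofpan, geklipbur → migeklipbur) add the prefix mi-.
The other patterns: stems with 1 vowel add -ast; stems with 2 vowels insert -ib- after the first vowel.
So vihuhvir → mivihuhvir.

mivihuhvir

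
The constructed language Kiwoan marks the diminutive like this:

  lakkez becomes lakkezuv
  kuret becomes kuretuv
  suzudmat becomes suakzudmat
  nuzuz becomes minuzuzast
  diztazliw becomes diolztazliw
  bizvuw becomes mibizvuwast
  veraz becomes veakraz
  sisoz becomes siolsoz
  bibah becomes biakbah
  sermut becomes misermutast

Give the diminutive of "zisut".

sermut and kuret both end in -t yet inflect differently (misermutast, kuretuv), so the final letter is not what conditions the rule; the last vowel is.
"zisut" has last vowel 'u'. The stems whose last vowel is 'u' (nuzuz → minuzuzast, sermut → misermutast, bizvuw → mibizvuwast) add mi- … -ast around the stem.
So zisut → mizisutast.

mizisutast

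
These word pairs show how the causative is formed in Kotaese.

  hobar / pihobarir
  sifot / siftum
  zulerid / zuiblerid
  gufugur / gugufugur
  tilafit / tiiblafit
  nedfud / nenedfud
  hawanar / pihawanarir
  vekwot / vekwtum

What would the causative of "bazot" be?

gufugur and hobar both end in -r yet inflect differently (gugufugur, pihobarir), so the final letter is not what conditions the rule; the last vowel is.
"bazot" has last vowel 'o'. The stems whose last vowel is 'o' (vekwot → vekwtum, sifot → siftum) delete the last vowel and add -um.
So bazot → baztum.

baztum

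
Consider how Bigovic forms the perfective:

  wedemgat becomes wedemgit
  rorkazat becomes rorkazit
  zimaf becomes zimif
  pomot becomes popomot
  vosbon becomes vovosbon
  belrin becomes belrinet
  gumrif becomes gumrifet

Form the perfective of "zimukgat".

wedemgat and pomot both end in -t yet inflect differently (wedemgit, popomot), so the final letter is not what conditions the rule; the last vowel is.
"zimukgat" has last vowel 'a'. The stems whose last vowel is 'a' (wedemgat → wedemgit, rorkazat → rorkazit, zimaf → zimif) change the last vowel to 'i'.
The other patterns: stems whose last vowel is 'o' repeat the first consonant+vowel as a prefix; stems whose last vowel is 'i' add -et.
So zimukgat → zimukgit.

zimukgit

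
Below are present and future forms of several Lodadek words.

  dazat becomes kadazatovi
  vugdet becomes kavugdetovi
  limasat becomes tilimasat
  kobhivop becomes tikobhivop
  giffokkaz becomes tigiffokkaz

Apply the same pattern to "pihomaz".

dazat and limasat both end in -t yet inflect differently (kadazatovi, tilimasat), so the final letter is not what conditions the rule; the number of vowels is.
"pihomaz" has 3 vowels. The stems with 3 vowels (limasat → tilimasat, kobhivop → tikobhivop, giffokkaz → tigiffokkaz) add the prefix ti-.
The other pattern: stems with 2 vowels add ka- … -ovi around the stem.
So pihomaz → tipihomaz.

tipihomaz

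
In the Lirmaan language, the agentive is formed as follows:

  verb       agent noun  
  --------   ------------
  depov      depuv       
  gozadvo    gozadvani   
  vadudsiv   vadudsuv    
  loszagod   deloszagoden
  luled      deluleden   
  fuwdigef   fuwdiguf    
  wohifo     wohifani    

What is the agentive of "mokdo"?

mokdani

"mokdo" ends in -o. The stems ending in -o (wohifo → wohifani, gozadvo → gozadvani) drop the final letter and add -ani.
So mokdo → mokdani.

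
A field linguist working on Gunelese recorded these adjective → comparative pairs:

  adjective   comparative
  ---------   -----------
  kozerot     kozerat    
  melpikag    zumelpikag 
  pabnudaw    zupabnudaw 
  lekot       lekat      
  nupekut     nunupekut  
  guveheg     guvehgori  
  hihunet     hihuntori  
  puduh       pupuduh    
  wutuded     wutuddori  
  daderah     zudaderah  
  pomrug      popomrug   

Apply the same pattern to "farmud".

nupekut and kozerot both end in -t yet inflect differently (nunupekut, kozerat), so the final letter is not what conditions the rule; the last vowel is.
"farmud" has last vowel 'u'. The stems whose last vowel is 'u' (nupekut → nunupekut, pomrug → popomrug, puduh → pupuduh) repeat the first consonant+vowel as a prefix.
The other patterns: stems whose last vowel is 'o' change the last vowel to 'a'; stems whose last vowel is 'a' add the prefix zu-; stems whose last vowel is 'e' delete the last vowel and add -ori.
So farmud → fafarmud.

fafarmud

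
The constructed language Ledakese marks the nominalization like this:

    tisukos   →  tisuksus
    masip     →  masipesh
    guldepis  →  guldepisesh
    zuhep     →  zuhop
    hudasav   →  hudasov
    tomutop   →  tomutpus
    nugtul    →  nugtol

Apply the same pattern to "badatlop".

badatlpus

tomutop and masip both end in -p yet inflect differently (tomutpus, masipesh), so the final letter is not what conditions the rule; the last vowel is.
"badatlop" has last vowel 'o'. The stems whose last vowel is 'o' (tisukos → tisuksus, tomutop → tomutpus) delete the last vowel and add -us.
The other patterns: stems whose last vowel is 'i' add -esh; stems whose last vowel is 'a', 'e' or 'u' change the last vowel to 'o'.
So badatlop → badatlpus.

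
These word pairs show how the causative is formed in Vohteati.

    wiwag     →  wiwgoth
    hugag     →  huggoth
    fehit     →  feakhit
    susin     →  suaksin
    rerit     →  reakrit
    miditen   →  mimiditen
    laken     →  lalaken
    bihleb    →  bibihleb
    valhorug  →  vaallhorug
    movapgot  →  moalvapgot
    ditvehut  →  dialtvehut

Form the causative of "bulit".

buaklit

"bulit" has last vowel 'i'. The stems whose last vowel is 'i' (fehit → feakhit, susin → suaksin, rerit → reakrit) insert -ak- after the first vowel.
The other patterns: stems whose last vowel is 'a' delete the last vowel and add -oth; stems whose last vowel is 'e' repeat the first consonant+vowel as a prefix; stems whose last vowel is 'o' or 'u' insert -al- after the first vowel.
So bulit → buaklit.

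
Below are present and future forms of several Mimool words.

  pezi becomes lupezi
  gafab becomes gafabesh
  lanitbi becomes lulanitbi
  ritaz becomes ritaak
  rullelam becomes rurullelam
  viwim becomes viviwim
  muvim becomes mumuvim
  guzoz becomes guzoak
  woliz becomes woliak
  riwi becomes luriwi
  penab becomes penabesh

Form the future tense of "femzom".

"femzom" ends in -m. The stems ending in -m (rullelam → rurullelam, viwim → viviwim, muvim → mumuvim) repeat the first consonant+vowel as a prefix.
The other patterns: stems ending in -b add -esh; stems ending in -z drop the final letter and add -ak; stems ending in -i add the prefix lu-.
So femzom → fefemzom.

fefemzom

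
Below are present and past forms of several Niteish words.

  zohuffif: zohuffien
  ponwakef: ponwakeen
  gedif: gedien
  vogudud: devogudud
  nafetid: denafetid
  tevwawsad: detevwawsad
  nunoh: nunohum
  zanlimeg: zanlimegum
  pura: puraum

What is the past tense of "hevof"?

hevoen

"hevof" ends in -f. The stems ending in -f (zohuffif → zohuffien, ponwakef → ponwakeen, gedif → gedien) drop the final letter and add -en.
The other patterns: stems ending in -d add the prefix de-; stems ending in -a, -g or -h add -um.
So hevof → hevoen.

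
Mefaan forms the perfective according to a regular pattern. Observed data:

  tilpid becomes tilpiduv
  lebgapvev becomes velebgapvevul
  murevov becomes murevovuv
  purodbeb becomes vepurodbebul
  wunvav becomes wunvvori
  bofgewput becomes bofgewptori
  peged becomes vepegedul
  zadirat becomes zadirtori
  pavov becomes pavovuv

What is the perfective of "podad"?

poddori

tilpid and peged both end in -d yet inflect differently (tilpiduv, vepegedul), so the final letter is not what conditions the rule; the last vowel is.
"podad" has last vowel 'a'. The stems whose last vowel is 'a' (zadirat → zadirtori, wunvav → wunvvori) delete the last vowel and add -ori.
So podad → poddori.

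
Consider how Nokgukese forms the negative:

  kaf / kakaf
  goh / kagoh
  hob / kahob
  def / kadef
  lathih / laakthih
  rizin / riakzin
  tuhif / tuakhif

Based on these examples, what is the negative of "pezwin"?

peakzwin

"pezwin" has 2 vowels. The stems with 2 vowels (lathih → laakthih, rizin → riakzin, tuhif → tuakhif) insert -ak- after the first vowel.
So pezwin → peakzwin.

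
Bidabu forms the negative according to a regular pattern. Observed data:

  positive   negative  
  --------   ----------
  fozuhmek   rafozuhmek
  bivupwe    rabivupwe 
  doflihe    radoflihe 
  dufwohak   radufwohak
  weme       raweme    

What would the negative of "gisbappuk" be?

Every pair shown (fozuhmek → rafozuhmek, bivupwe → rabivupwe, doflihe → radoflihe, …) follows the same rule: add the prefix ra-.
So gisbappuk → ragisbappuk.

ragisbappuk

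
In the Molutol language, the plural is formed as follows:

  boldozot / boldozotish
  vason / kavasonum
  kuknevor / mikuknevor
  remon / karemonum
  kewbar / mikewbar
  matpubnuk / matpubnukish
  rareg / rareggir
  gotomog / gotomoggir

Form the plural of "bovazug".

bovazuggir

kuknevor and gotomog both have last vowel 'o' yet inflect differently (mikuknevor, gotomoggir), so the last vowel is not what conditions the rule; the final letter is.
"bovazug" ends in -g. The stems ending in -g (rareg → rareggir, gotomog → gotomoggir) double the final consonant and add -ir.
The other patterns: stems ending in -r add the prefix mi-; stems ending in -n add ka- … -um around the stem; stems ending in -k or -t add -ish.
So bovazug → bovazuggir.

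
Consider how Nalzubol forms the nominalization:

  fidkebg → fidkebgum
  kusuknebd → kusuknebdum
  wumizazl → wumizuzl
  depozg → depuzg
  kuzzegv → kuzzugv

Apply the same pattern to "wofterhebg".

"wofterhebg" has second-to-last letter 'b'. The stems whose second-to-last letter is 'b' (fidkebg → fidkebgum, kusuknebd → kusuknebdum) add -um.
The other pattern: stems whose second-to-last letter is 'g' or 'z' change the last vowel to 'u'.
So wofterhebg → wofterhebgum.

wofterhebgum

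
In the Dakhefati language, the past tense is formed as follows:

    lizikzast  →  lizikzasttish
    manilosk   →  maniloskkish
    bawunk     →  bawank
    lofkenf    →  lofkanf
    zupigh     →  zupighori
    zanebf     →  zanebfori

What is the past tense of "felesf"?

felesffish

manilosk and bawunk both end in -k yet inflect differently (maniloskkish, bawank), so the final letter is not what conditions the rule; the second-to-last letter is.
"felesf" has second-to-last letter 's'. The stems whose second-to-last letter is 's' (lizikzast → lizikzasttish, manilosk → maniloskkish) double the final consonant and add -ish.
The other patterns: stems whose second-to-last letter is 'n' change the last vowel to 'a'; stems whose second-to-last letter is 'b' or 'g' add -ori.
So felesf → felesffish.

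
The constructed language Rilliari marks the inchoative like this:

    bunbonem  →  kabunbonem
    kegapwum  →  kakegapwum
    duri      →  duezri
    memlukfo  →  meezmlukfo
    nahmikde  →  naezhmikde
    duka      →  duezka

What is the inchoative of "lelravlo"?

bunbonem and nahmikde both have last vowel 'e' yet inflect differently (kabunbonem, naezhmikde), so the last vowel is not what conditions the rule; whether the stem ends in a vowel or a consonant is.
"lelravlo" ends in a vowel. The stems ending in a vowel (memlukfo → meezmlukfo, nahmikde → naezhmikde, duka → duezka) insert -ez- after the first vowel.
The other pattern: stems ending in a consonant add the prefix ka-.
So lelravlo → leezlravlo.

leezlravlo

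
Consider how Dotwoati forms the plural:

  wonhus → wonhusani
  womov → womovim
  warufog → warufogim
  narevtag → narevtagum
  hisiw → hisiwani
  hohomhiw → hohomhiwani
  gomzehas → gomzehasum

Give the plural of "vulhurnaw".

warufog and narevtag both end in -g yet inflect differently (warufogim, narevtagum), so the final letter is not what conditions the rule; the last vowel is.
"vulhurnaw" has last vowel 'a'. The stems whose last vowel is 'a' (gomzehas → gomzehasum, narevtag → narevtagum) add -um.
So vulhurnaw → vulhurnawum.

vulhurnawum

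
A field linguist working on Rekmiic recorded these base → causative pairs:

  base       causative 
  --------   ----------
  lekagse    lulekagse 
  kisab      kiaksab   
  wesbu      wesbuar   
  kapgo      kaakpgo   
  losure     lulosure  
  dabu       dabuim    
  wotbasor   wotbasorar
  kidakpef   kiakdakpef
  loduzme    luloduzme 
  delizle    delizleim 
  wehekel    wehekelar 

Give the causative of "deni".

"deni" begins with d-. The stems beginning with d- (delizle → delizleim, dabu → dabuim) add -im.
So deni → deniim.

deniim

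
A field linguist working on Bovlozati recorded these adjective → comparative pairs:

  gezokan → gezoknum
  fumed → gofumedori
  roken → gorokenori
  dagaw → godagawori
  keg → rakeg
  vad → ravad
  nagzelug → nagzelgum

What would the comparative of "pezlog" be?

gopezlogori

vad and fumed both end in -d yet inflect differently (ravad, gofumedori), so the final letter is not what conditions the rule; the number of vowels is.
"pezlog" has 2 vowels. The stems with 2 vowels (fumed → gofumedori, dagaw → godagawori, roken → gorokenori) add go- … -ori around the stem.
So pezlog → gopezlogori.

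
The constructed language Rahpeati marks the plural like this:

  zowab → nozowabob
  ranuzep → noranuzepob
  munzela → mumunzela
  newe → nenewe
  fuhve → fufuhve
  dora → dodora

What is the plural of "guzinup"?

noguzinupob

"guzinup" ends in a consonant. The stems ending in a consonant (zowab → nozowabob, ranuzep → noranuzepob) add no- … -ob around the stem.
So guzinup → noguzinupob.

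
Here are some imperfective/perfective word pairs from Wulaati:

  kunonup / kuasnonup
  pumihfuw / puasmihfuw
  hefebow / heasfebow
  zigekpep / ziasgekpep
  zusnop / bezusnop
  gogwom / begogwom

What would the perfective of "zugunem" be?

zuasgunem

kunonup and zusnop both end in -p yet inflect differently (kuasnonup, bezusnop), so the final letter is not what conditions the rule; the number of vowels is.
"zugunem" has 3 vowels. The stems with 3 vowels (kunonup → kuasnonup, pumihfuw → puasmihfuw, hefebow → heasfebow) insert -as- after the first vowel.
The other pattern: stems with 2 vowels add the prefix be-.
So zugunem → zuasgunem.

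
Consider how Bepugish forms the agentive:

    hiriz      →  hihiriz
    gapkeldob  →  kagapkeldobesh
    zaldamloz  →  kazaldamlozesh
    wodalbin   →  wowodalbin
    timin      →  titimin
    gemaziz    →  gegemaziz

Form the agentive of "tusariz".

tutusariz

gemaziz and zaldamloz both end in -z yet inflect differently (gegemaziz, kazaldamlozesh), so the final letter is not what conditions the rule; the last vowel is.
"tusariz" has last vowel 'i'. The stems whose last vowel is 'i' (timin → titimin, wodalbin → wowodalbin, gemaziz → gegemaziz) repeat the first consonant+vowel as a prefix.
So tusariz → tutusariz.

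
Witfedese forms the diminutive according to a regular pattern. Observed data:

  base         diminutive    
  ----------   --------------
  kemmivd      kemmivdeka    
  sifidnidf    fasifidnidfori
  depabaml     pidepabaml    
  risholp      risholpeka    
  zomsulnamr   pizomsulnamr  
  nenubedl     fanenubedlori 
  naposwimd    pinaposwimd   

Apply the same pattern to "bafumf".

pibafumf

nenubedl and depabaml both end in -l yet inflect differently (fanenubedlori, pidepabaml), so the final letter is not what conditions the rule; the second-to-last letter is.
"bafumf" has second-to-last letter 'm'. The stems whose second-to-last letter is 'm' (zomsulnamr → pizomsulnamr, depabaml → pidepabaml, naposwimd → pinaposwimd) add the prefix pi-.
The other patterns: stems whose second-to-last letter is 'd' add fa- … -ori around the stem; stems whose second-to-last letter is 'l' or 'v' add -eka.
So bafumf → pibafumf.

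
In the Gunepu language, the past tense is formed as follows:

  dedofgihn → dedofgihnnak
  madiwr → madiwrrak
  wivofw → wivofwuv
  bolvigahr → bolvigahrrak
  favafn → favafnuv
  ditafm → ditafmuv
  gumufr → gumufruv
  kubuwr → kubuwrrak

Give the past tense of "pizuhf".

pizuhffak

favafn and dedofgihn both end in -n yet inflect differently (favafnuv, dedofgihnnak), so the final letter is not what conditions the rule; the second-to-last letter is.
"pizuhf" has second-to-last letter 'h'. The stems whose second-to-last letter is 'h' (dedofgihn → dedofgihnnak, bolvigahr → bolvigahrrak) double the final consonant and add -ak.
So pizuhf → pizuhffak.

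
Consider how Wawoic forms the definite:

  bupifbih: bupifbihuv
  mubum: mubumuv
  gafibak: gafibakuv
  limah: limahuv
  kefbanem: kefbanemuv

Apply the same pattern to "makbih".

Every pair shown (bupifbih → bupifbihuv, mubum → mubumuv, gafibak → gafibakuv, …) follows the same rule: add -uv.
So makbih → makbihuv.

makbihuv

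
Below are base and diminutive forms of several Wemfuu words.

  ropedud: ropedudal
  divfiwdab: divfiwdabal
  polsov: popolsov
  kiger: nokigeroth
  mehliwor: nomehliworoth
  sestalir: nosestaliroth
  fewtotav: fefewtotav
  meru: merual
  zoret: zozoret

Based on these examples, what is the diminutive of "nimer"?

polsov and mehliwor both have last vowel 'o' yet inflect differently (popolsov, nomehliworoth), so the last vowel is not what conditions the rule; the final letter is.
"nimer" ends in -r. The stems ending in -r (sestalir → nosestaliroth, mehliwor → nomehliworoth, kiger → nokigeroth) add no- … -oth around the stem.
The other patterns: stems ending in -t or -v repeat the first consonant+vowel as a prefix; stems ending in -b, -d or -u add -al.
So nimer → nonimeroth.

nonimeroth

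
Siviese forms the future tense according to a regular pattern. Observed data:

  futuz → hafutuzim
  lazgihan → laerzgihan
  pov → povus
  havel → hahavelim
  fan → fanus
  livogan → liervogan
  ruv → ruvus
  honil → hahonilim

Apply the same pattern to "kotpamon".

fan and lazgihan both end in -n yet inflect differently (fanus, laerzgihan), so the final letter is not what conditions the rule; the number of vowels is.
"kotpamon" has 3 vowels. The stems with 3 vowels (lazgihan → laerzgihan, livogan → liervogan) insert -er- after the first vowel.
So kotpamon → koertpamon.

koertpamon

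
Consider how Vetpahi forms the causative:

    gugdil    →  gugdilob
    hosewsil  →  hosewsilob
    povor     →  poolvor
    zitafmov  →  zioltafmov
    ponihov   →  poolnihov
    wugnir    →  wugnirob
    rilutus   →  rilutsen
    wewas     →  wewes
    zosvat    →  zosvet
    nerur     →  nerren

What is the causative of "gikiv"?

"gikiv" has last vowel 'i'. The stems whose last vowel is 'i' (gugdil → gugdilob, wugnir → wugnirob, hosewsil → hosewsilob) add -ob.
So gikiv → gikivob.

gikivob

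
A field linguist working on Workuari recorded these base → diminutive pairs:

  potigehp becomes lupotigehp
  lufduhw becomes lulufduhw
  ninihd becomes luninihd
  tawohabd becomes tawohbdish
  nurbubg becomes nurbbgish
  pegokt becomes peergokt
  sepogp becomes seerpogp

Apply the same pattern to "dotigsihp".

ninihd and tawohabd both end in -d yet inflect differently (luninihd, tawohbdish), so the final letter is not what conditions the rule; the second-to-last letter is.
"dotigsihp" has second-to-last letter 'h'. The stems whose second-to-last letter is 'h' (potigehp → lupotigehp, lufduhw → lulufduhw, ninihd → luninihd) add the prefix lu-.
The other patterns: stems whose second-to-last letter is 'b' delete the last vowel and add -ish; stems whose second-to-last letter is 'g' or 'k' insert -er- after the first vowel.
So dotigsihp → ludotigsihp.

ludotigsihp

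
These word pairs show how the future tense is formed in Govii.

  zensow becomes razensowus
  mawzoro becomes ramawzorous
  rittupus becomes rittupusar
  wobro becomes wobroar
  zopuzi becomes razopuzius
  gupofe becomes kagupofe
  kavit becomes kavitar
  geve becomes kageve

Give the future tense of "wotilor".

wotilorar

mawzoro and wobro both end in -o yet inflect differently (ramawzorous, wobroar), so the final letter is not what conditions the rule; the first letter is.
"wotilor" begins with w-. The one such stem in the data (wobro → wobroar) adds -ar, so the same rule applies.
The other patterns: stems beginning with g- add the prefix ka-; stems beginning with m- or z- add ra- … -us around the stem.
So wotilor → wotilorar.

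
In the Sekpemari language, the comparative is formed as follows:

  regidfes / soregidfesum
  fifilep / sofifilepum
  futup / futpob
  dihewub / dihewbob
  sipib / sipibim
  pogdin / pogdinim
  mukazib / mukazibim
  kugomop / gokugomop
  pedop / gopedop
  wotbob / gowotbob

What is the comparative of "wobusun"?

wobusnob

"wobusun" has last vowel 'u'. The stems whose last vowel is 'u' (futup → futpob, dihewub → dihewbob) delete the last vowel and add -ob.
So wobusun → wobusnob.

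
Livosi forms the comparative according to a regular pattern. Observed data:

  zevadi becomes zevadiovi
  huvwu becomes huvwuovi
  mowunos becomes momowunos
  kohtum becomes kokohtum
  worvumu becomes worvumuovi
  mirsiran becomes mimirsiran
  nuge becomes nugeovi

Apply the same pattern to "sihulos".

sisihulos

"sihulos" ends in a consonant. The stems ending in a consonant (mowunos → momowunos, mirsiran → mimirsiran, kohtum → kokohtum) repeat the first consonant+vowel as a prefix.
So sihulos → sisihulos.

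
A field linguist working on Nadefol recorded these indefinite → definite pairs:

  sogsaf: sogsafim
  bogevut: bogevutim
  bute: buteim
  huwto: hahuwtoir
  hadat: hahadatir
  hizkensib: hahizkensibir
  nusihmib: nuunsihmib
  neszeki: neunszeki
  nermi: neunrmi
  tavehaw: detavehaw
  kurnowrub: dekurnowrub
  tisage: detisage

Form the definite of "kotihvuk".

dekotihvuk

bogevut and hadat both end in -t yet inflect differently (bogevutim, hahadatir), so the final letter is not what conditions the rule; the first letter is.
"kotihvuk" begins with k-. The one such stem in the data (kurnowrub → dekurnowrub) adds the prefix de-, so the same rule applies.
The other patterns: stems beginning with b- or s- add -im; stems beginning with h- add ha- … -ir around the stem; stems beginning with n- insert -un- after the first vowel.
So kotihvuk → dekotihvuk.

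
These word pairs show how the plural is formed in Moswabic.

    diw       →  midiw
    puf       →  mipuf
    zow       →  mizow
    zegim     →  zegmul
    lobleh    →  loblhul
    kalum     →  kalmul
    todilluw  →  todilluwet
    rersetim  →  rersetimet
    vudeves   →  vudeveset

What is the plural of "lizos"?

diw and todilluw both end in -w yet inflect differently (midiw, todilluwet), so the final letter is not what conditions the rule; the number of vowels is.
"lizos" has 2 vowels. The stems with 2 vowels (zegim → zegmul, lobleh → loblhul, kalum → kalmul) delete the last vowel and add -ul.
So lizos → lizsul.

lizsul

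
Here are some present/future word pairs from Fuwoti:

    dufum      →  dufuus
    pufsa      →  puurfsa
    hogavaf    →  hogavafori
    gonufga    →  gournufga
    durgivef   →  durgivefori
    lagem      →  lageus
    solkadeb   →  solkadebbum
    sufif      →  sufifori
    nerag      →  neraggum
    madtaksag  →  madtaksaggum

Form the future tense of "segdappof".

"segdappof" ends in -f. The stems ending in -f (hogavaf → hogavafori, sufif → sufifori, durgivef → durgivefori) add -ori.
The other patterns: stems ending in -m drop the final letter and add -us; stems ending in -a insert -ur- after the first vowel; stems ending in -b or -g double the final consonant and add -um.
So segdappof → segdappofori.

segdappofori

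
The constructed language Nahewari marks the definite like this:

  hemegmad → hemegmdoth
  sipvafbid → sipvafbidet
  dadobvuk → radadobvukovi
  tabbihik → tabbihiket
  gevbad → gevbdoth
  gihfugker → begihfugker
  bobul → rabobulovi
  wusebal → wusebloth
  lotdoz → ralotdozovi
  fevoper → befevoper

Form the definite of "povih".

sipvafbid and hemegmad both end in -d yet inflect differently (sipvafbidet, hemegmdoth), so the final letter is not what conditions the rule; the last vowel is.
"povih" has last vowel 'i'. The stems whose last vowel is 'i' (sipvafbid → sipvafbidet, tabbihik → tabbihiket) add -et.
So povih → povihet.

povihet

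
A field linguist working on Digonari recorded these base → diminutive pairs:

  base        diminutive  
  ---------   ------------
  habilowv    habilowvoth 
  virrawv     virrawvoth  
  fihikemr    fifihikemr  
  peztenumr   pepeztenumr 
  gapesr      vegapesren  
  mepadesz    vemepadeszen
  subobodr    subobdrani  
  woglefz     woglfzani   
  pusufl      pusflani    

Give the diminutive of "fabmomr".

fafabmomr

fihikemr and gapesr both end in -r yet inflect differently (fifihikemr, vegapesren), so the final letter is not what conditions the rule; the second-to-last letter is.
"fabmomr" has second-to-last letter 'm'. The stems whose second-to-last letter is 'm' (fihikemr → fifihikemr, peztenumr → pepeztenumr) repeat the first consonant+vowel as a prefix.
So fabmomr → fafabmomr.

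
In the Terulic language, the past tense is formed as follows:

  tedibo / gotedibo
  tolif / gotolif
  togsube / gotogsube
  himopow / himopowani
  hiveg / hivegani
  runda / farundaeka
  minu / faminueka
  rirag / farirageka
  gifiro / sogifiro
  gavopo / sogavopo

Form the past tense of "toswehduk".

gotoswehduk

"toswehduk" begins with t-. The stems beginning with t- (tedibo → gotedibo, tolif → gotolif, togsube → gotogsube) add the prefix go-.
The other patterns: stems beginning with h- add -ani; stems beginning with m- or r- add fa- … -eka around the stem; stems beginning with g- add the prefix so-.
So toswehduk → gotoswehduk.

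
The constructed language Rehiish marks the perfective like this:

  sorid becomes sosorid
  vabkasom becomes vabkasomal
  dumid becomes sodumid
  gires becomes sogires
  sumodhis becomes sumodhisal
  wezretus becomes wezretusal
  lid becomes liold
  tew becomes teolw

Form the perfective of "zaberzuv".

zaberzuval

lid and sorid both end in -d yet inflect differently (liold, sosorid), so the final letter is not what conditions the rule; the number of vowels is.
"zaberzuv" has 3 vowels. The stems with 3 vowels (vabkasom → vabkasomal, sumodhis → sumodhisal, wezretus → wezretusal) add -al.
So zaberzuv → zaberzuval.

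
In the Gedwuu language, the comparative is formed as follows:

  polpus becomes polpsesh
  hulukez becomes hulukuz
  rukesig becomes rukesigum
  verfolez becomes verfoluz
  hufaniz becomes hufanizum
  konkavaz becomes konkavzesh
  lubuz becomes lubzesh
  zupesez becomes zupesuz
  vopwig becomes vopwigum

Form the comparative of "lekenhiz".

lekenhizum

hufaniz and verfolez both end in -z yet inflect differently (hufanizum, verfoluz), so the final letter is not what conditions the rule; the last vowel is.
"lekenhiz" has last vowel 'i'. The stems whose last vowel is 'i' (hufaniz → hufanizum, rukesig → rukesigum, vopwig → vopwigum) add -um.
So lekenhiz → lekenhizum.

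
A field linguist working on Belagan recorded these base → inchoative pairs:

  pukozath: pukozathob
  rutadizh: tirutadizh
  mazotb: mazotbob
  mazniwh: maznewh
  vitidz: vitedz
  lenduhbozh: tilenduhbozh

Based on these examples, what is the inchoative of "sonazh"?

tisonazh

pukozath and rutadizh both end in -h yet inflect differently (pukozathob, tirutadizh), so the final letter is not what conditions the rule; the second-to-last letter is.
"sonazh" has second-to-last letter 'z'. The stems whose second-to-last letter is 'z' (rutadizh → tirutadizh, lenduhbozh → tilenduhbozh) add the prefix ti-.
The other patterns: stems whose second-to-last letter is 't' add -ob; stems whose second-to-last letter is 'd' or 'w' change the last vowel to 'e'.
So sonazh → tisonazh.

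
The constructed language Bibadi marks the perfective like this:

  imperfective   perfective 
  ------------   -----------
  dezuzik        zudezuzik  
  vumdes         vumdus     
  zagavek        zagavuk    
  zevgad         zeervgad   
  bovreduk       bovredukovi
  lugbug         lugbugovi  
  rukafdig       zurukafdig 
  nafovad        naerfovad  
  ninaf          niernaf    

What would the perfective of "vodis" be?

rukafdig and lugbug both end in -g yet inflect differently (zurukafdig, lugbugovi), so the final letter is not what conditions the rule; the last vowel is.
"vodis" has last vowel 'i'. The stems whose last vowel is 'i' (dezuzik → zudezuzik, rukafdig → zurukafdig) add the prefix zu-.
So vodis → zuvodis.

zuvodis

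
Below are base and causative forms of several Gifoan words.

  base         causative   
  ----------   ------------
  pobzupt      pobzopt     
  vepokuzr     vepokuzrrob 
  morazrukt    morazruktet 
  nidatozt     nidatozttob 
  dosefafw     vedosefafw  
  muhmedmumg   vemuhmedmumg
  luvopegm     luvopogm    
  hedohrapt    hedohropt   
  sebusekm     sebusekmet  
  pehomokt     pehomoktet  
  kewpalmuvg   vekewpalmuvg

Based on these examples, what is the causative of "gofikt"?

gofiktet

nidatozt and morazrukt both end in -t yet inflect differently (nidatozttob, morazruktet), so the final letter is not what conditions the rule; the second-to-last letter is.
"gofikt" has second-to-last letter 'k'. The stems whose second-to-last letter is 'k' (sebusekm → sebusekmet, morazrukt → morazruktet, pehomokt → pehomoktet) add -et.
The other patterns: stems whose second-to-last letter is 'z' double the final consonant and add -ob; stems whose second-to-last letter is 'g' or 'p' change the last vowel to 'o'; stems whose second-to-last letter is 'f', 'm' or 'v' add the prefix ve-.
So gofikt → gofiktet.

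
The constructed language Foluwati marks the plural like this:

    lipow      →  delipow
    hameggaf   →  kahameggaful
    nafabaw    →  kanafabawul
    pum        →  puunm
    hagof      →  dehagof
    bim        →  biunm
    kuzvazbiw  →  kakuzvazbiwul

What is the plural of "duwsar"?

deduwsar

lipow and nafabaw both end in -w yet inflect differently (delipow, kanafabawul), so the final letter is not what conditions the rule; the number of vowels is.
"duwsar" has 2 vowels. The stems with 2 vowels (lipow → delipow, hagof → dehagof) add the prefix de-.
The other patterns: stems with 1 vowel insert -un- after the first vowel; stems with 3 vowels add ka- … -ul around the stem.
So duwsar → deduwsar.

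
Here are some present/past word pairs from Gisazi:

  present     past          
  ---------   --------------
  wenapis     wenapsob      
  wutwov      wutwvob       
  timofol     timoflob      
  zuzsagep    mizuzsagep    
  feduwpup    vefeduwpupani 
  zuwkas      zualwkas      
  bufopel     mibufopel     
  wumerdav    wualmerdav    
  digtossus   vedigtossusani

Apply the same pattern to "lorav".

zuwkas and digtossus both end in -s yet inflect differently (zualwkas, vedigtossusani), so the final letter is not what conditions the rule; the last vowel is.
"lorav" has last vowel 'a'. The stems whose last vowel is 'a' (zuwkas → zualwkas, wumerdav → wualmerdav) insert -al- after the first vowel.
The other patterns: stems whose last vowel is 'e' add the prefix mi-; stems whose last vowel is 'u' add ve- … -ani around the stem; stems whose last vowel is 'i' or 'o' delete the last vowel and add -ob.
So lorav → loalrav.

loalrav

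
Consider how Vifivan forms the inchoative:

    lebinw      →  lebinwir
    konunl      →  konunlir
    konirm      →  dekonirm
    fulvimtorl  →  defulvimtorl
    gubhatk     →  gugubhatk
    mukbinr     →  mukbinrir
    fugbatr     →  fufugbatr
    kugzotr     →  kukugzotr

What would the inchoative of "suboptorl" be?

desuboptorl

konunl and fulvimtorl both end in -l yet inflect differently (konunlir, defulvimtorl), so the final letter is not what conditions the rule; the second-to-last letter is.
"suboptorl" has second-to-last letter 'r'. The stems whose second-to-last letter is 'r' (konirm → dekonirm, fulvimtorl → defulvimtorl) add the prefix de-.
So suboptorl → desuboptorl.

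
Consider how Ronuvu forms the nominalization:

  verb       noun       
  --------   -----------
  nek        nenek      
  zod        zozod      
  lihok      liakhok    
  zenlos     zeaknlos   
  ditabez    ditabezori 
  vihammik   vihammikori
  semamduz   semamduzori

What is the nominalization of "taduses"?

"taduses" has 3 vowels. The stems with 3 vowels (ditabez → ditabezori, vihammik → vihammikori, semamduz → semamduzori) add -ori.
So taduses → tadusesori.

tadusesori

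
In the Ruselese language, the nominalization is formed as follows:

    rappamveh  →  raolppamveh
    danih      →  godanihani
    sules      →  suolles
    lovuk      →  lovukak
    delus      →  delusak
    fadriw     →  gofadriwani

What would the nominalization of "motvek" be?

mooltvek

delus and sules both end in -s yet inflect differently (delusak, suolles), so the final letter is not what conditions the rule; the last vowel is.
"motvek" has last vowel 'e'. The stems whose last vowel is 'e' (sules → suolles, rappamveh → raolppamveh) insert -ol- after the first vowel.
So motvek → mooltvek.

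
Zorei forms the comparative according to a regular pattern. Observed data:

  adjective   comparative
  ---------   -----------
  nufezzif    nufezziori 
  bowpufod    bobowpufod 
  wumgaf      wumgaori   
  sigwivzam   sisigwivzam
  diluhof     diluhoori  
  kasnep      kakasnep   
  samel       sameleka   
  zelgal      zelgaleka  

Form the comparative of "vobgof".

vobgoori

"vobgof" ends in -f. The stems ending in -f (nufezzif → nufezziori, wumgaf → wumgaori, diluhof → diluhoori) drop the final letter and add -ori.
So vobgof → vobgoori.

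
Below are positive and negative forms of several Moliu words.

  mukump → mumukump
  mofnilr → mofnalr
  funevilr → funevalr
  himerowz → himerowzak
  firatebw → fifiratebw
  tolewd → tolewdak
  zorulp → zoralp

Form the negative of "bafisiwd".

bafisiwdak

zorulp and mukump both end in -p yet inflect differently (zoralp, mumukump), so the final letter is not what conditions the rule; the second-to-last letter is.
"bafisiwd" has second-to-last letter 'w'. The stems whose second-to-last letter is 'w' (himerowz → himerowzak, tolewd → tolewdak) add -ak.
The other patterns: stems whose second-to-last letter is 'l' change the last vowel to 'a'; stems whose second-to-last letter is 'b' or 'm' repeat the first consonant+vowel as a prefix.
So bafisiwd → bafisiwdak.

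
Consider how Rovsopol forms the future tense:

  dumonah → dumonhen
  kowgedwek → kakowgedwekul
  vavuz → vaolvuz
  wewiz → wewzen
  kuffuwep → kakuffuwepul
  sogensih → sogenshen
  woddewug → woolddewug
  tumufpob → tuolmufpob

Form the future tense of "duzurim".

wewiz and vavuz both end in -z yet inflect differently (wewzen, vaolvuz), so the final letter is not what conditions the rule; the last vowel is.
"duzurim" has last vowel 'i'. The stems whose last vowel is 'i' (wewiz → wewzen, sogensih → sogenshen) delete the last vowel and add -en.
So duzurim → duzurmen.

duzurmen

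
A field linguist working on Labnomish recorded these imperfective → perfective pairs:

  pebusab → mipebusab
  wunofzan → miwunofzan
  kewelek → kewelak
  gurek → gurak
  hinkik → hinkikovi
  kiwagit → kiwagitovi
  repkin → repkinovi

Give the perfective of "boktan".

kewelek and hinkik both end in -k yet inflect differently (kewelak, hinkikovi), so the final letter is not what conditions the rule; the last vowel is.
"boktan" has last vowel 'a'. The stems whose last vowel is 'a' (pebusab → mipebusab, wunofzan → miwunofzan) add the prefix mi-.
So boktan → miboktan.

miboktan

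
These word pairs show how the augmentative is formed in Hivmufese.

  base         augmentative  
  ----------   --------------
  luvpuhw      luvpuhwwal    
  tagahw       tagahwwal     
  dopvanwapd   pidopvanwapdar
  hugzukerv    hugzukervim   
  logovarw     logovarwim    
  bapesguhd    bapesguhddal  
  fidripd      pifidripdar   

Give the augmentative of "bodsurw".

bodsurwim

"bodsurw" has second-to-last letter 'r'. The stems whose second-to-last letter is 'r' (logovarw → logovarwim, hugzukerv → hugzukervim) add -im.
The other patterns: stems whose second-to-last letter is 'p' add pi- … -ar around the stem; stems whose second-to-last letter is 'h' double the final consonant and add -al.
So bodsurw → bodsurwim.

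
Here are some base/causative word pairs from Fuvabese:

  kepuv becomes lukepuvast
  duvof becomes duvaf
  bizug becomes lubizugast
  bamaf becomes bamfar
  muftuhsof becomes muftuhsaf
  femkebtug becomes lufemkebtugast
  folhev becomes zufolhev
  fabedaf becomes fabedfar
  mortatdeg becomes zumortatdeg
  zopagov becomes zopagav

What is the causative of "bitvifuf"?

lubitvifufast

folhev and kepuv both end in -v yet inflect differently (zufolhev, lukepuvast), so the final letter is not what conditions the rule; the last vowel is.
"bitvifuf" has last vowel 'u'. The stems whose last vowel is 'u' (kepuv → lukepuvast, femkebtug → lufemkebtugast, bizug → lubizugast) add lu- … -ast around the stem.
So bitvifuf → lubitvifufast.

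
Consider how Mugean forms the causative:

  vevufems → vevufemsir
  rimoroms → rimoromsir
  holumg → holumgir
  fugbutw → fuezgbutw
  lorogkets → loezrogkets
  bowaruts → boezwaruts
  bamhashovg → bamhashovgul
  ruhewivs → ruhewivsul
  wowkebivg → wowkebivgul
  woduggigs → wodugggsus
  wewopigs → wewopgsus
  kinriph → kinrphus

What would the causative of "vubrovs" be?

vubrovsul

vevufems and lorogkets both end in -s yet inflect differently (vevufemsir, loezrogkets), so the final letter is not what conditions the rule; the second-to-last letter is.
"vubrovs" has second-to-last letter 'v'. The stems whose second-to-last letter is 'v' (bamhashovg → bamhashovgul, ruhewivs → ruhewivsul, wowkebivg → wowkebivgul) add -ul.
So vubrovs → vubrovsul.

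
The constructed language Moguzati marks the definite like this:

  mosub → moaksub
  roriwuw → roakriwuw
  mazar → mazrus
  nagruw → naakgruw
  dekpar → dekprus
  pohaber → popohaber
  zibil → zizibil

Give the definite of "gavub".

gaakvub

mazar and pohaber both end in -r yet inflect differently (mazrus, popohaber), so the final letter is not what conditions the rule; the last vowel is.
"gavub" has last vowel 'u'. The stems whose last vowel is 'u' (mosub → moaksub, roriwuw → roakriwuw, nagruw → naakgruw) insert -ak- after the first vowel.
The other patterns: stems whose last vowel is 'a' delete the last vowel and add -us; stems whose last vowel is 'e' or 'i' repeat the first consonant+vowel as a prefix.
So gavub → gaakvub.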